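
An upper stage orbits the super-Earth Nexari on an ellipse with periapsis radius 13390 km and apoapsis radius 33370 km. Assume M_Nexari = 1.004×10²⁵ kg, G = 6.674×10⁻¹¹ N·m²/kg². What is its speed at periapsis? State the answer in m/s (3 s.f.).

μ = GM = 6.674×10⁻¹¹ × 1.004×10²⁵ = 6.701×10¹⁴ m³/s².
Semi-major axis a = (r_p + r_a)/2 = 23380 km = 2.338×10⁷ m.
Vis-viva: v² = μ(2/r − 1/a) = 6.701×10¹⁴ × (1.494×10⁻⁷ − 4.277×10⁻⁸) = 7.143×10⁷ m²/s².
v = 8451 m/s.

v ≈ 8450 m/s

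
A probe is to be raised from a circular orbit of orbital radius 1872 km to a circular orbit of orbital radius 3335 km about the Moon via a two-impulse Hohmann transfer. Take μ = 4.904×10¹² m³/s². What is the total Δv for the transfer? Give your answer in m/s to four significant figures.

r₁ = 1872 km = 1.872×10⁶ m.
r₂ = 3335 km = 3.335×10⁶ m.
Transfer ellipse a_t = (r₁ + r₂)/2 = 2.604×10⁶ m.
At r₁: circular v_c1 = √(μ/r₁) = 1619 m/s; transfer-perilune v_p = √[μ(2/r₁ − 1/a_t)] = 1832 m/s.
Δv₁ = v_p − v_c1 = 213.3 m/s.
At r₂: circular v_c2 = √(μ/r₂) = 1213 m/s; transfer-apolune v_a = √[μ(2/r₂ − 1/a_t)] = 1028 m/s.
Δv₂ = v_c2 − v_a = 184.4 m/s.
Total Δv = Δv₁ + Δv₂ = 397.7 m/s.

Δv_total ≈ 397.7 m/s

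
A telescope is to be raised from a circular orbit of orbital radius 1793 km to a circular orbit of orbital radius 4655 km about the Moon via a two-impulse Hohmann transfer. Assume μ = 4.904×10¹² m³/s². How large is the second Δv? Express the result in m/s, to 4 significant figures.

Δv ≈ 261.0 m/s

r₁ = 1793 km = 1.793×10⁶ m.
r₂ = 4655 km = 4.655×10⁶ m.
Transfer ellipse a_t = (r₁ + r₂)/2 = 3.224×10⁶ m.
At r₁: circular v_c1 = √(μ/r₁) = 1654 m/s; transfer-perilune v_p = √[μ(2/r₁ − 1/a_t)] = 1987 m/s.
At r₂: circular v_c2 = √(μ/r₂) = 1026 m/s; transfer-apolune v_a = √[μ(2/r₂ − 1/a_t)] = 765.4 m/s.
Δv₂ = v_c2 − v_a = 261.0 m/s.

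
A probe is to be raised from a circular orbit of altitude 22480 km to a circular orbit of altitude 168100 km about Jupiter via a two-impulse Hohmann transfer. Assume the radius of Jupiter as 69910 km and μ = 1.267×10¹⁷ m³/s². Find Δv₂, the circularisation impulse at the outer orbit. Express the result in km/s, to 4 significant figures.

r₁ = 69910 + 22480 = 92390 km = 9.2390×10⁷ m.
r₂ = 69910 + 168100 = 238010 km = 2.3801×10⁸ m.
Transfer ellipse a_t = (r₁ + r₂)/2 = 1.652×10⁸ m.
At r₁: circular v_c1 = √(μ/r₁) = 37030 m/s; transfer-perijove v_p = √[μ(2/r₁ − 1/a_t)] = 44450 m/s.
At r₂: circular v_c2 = √(μ/r₂) = 23070 m/s; transfer-apojove v_a = √[μ(2/r₂ − 1/a_t)] = 17250 m/s.
Δv₂ = v_c2 − v_a = 5818 m/s.
= 5.818 km/s.

Δv ≈ 5.818 km/s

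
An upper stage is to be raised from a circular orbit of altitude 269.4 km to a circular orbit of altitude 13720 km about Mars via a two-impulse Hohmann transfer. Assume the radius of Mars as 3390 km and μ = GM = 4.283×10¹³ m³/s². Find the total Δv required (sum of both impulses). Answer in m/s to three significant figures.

r₁ = 3390 + 269.4 = 3659.4 km = 3.6594×10⁶ m.
r₂ = 3390 + 13720 = 17110 km = 1.7110×10⁷ m.
Transfer ellipse a_t = (r₁ + r₂)/2 = 1.038×10⁷ m.
At r₁: circular v_c1 = √(μ/r₁) = 3421 m/s; transfer-periapsis v_p = √[μ(2/r₁ − 1/a_t)] = 4391 m/s.
Δv₁ = v_p − v_c1 = 970.2 m/s.
At r₂: circular v_c2 = √(μ/r₂) = 1582 m/s; transfer-apoapsis v_a = √[μ(2/r₂ − 1/a_t)] = 939.2 m/s.
Δv₂ = v_c2 − v_a = 643.0 m/s.
Total Δv = Δv₁ + Δv₂ = 1613 m/s.

Δv_total ≈ 1610 m/s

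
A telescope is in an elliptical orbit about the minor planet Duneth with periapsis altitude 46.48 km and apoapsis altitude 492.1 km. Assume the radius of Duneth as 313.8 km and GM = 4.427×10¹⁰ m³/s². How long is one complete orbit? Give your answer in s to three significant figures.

T ≈ 13300 s

r_p = 313.8 + 46.48 = 360.28 km = 3.6028×10⁵ m.
r_a = 313.8 + 492.1 = 805.90 km = 8.0590×10⁵ m.
Semi-major axis a = (r_p + r_a)/2 = (360.28 + 805.90)/2 = 583.09 km = 5.831×10⁵ m.
By Kepler's third law T = 2π√(a³/μ) = 2π × 2.116×10³ = 1.330×10⁴ s.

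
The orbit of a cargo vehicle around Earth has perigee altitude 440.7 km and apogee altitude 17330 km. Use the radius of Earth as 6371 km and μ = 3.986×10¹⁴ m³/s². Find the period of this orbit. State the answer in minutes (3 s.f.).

T ≈ 313 minutes

r_p = 6371 + 440.7 = 6811.7 km = 6.8117×10⁶ m.
r_a = 6371 + 17330 = 23701 km = 2.3701×10⁷ m.
Semi-major axis a = (r_p + r_a)/2 = (6811.7 + 23701)/2 = 15256 km = 1.526×10⁷ m.
By Kepler's third law T = 2π√(a³/μ) = 2π × 2.985×10³ = 1.875×10⁴ s.
= 312.6 minutes.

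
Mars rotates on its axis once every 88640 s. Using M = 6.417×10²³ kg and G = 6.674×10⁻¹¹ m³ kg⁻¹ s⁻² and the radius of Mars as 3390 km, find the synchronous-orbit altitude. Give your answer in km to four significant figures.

μ = GM = 6.674×10⁻¹¹ × 6.417×10²³ = 4.283×10¹³ m³/s².
A synchronous orbit has period T, so by Kepler's third law a = (μT²/4π²)^(1/3).
μT²/4π² = 4.283×10¹³ × (8.864×10⁴)² / 39.48 = 8.524×10²¹ m³.
a = 2.043×10⁷ m = 20427 km.
Altitude h = a − R = 20427 − 3390 = 17037 km.

h_sync ≈ 17040 km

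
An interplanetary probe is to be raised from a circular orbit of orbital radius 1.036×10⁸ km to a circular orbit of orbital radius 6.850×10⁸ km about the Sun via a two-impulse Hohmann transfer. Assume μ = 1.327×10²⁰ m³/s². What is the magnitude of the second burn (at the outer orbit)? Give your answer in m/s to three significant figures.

Δv ≈ 6780 m/s

r₁ = 1.036×10⁸ km = 1.036×10¹¹ m.
r₂ = 6.850×10⁸ km = 6.850×10¹¹ m.
Transfer ellipse a_t = (r₁ + r₂)/2 = 3.943×10¹¹ m.
At r₁: circular v_c1 = √(μ/r₁) = 35790 m/s; transfer-perihelion v_p = √[μ(2/r₁ − 1/a_t)] = 47170 m/s.
At r₂: circular v_c2 = √(μ/r₂) = 13920 m/s; transfer-aphelion v_a = √[μ(2/r₂ − 1/a_t)] = 7134 m/s.
Δv₂ = v_c2 − v_a = 6784 m/s.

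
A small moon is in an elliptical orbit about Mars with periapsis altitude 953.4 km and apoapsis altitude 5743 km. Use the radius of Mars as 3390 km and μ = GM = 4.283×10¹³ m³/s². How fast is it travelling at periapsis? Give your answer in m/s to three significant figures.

v ≈ 3660 m/s

r_p = 3390 + 953.4 = 4343.4 km = 4.3434×10⁶ m.
r_a = 3390 + 5743 = 9133.0 km = 9.1330×10⁶ m.
Semi-major axis a = (r_p + r_a)/2 = 6738.2 km = 6.738×10⁶ m.
Vis-viva: v² = μ(2/r − 1/a) = 4.283×10¹³ × (4.605×10⁻⁷ − 1.484×10⁻⁷) = 1.337×10⁷ m²/s².
v = 3656 m/s.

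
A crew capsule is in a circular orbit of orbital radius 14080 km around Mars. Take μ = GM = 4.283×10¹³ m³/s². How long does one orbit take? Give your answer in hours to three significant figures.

T ≈ 14.1 hours

r = 14080 km = 1.408×10⁷ m.
Kepler's third law: T = 2π√(r³/μ) = 2π√((1.408×10⁷)³ / 4.283×10¹³).
r³/μ = 6.517×10⁷ s², so T = 2π × 8.073×10³ = 5.072×10⁴ s.
Converting: 5.072×10⁴ s ÷ 3600 = 14.09 hours.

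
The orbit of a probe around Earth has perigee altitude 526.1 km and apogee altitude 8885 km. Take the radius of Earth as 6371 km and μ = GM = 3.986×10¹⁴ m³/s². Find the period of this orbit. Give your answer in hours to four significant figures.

T ≈ 3.223 hours

r_p = 6371 + 526.1 = 6897.1 km = 6.8971×10⁶ m.
r_a = 6371 + 8885 = 15256 km = 1.5256×10⁷ m.
Semi-major axis a = (r_p + r_a)/2 = (6897.1 + 15256)/2 = 11077 km = 1.108×10⁷ m.
By Kepler's third law T = 2π√(a³/μ) = 2π × 1.846×10³ = 1.160×10⁴ s.
= 3.223 hours.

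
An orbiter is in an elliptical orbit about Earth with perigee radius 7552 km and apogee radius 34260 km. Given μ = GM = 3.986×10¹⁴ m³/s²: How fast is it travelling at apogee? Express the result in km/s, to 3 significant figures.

v ≈ 2.05 km/s

Semi-major axis a = (r_p + r_a)/2 = 20906 km = 2.091×10⁷ m.
Vis-viva: v² = μ(2/r − 1/a) = 3.986×10¹⁴ × (5.838×10⁻⁸ − 4.783×10⁻⁸) = 4.203×10⁶ m²/s².
v = 2050 m/s = 2.050 km/s.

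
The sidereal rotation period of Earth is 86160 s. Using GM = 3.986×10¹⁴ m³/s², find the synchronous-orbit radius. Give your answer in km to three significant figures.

r_sync ≈ 42200 km

A synchronous orbit has period T, so by Kepler's third law a = (μT²/4π²)^(1/3).
μT²/4π² = 3.986×10¹⁴ × (8.616×10⁴)² / 39.48 = 7.495×10²² m³.
a = 4.216×10⁷ m = 42163 km.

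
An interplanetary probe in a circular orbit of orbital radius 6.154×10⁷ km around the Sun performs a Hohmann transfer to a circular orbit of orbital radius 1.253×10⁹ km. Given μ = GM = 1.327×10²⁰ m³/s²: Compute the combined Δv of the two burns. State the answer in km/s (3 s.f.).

Δv_total ≈ 24.8 km/s

r₁ = 6.154×10⁷ km = 6.154×10¹⁰ m.
r₂ = 1.253×10⁹ km = 1.253×10¹² m.
Transfer ellipse a_t = (r₁ + r₂)/2 = 6.573×10¹¹ m.
At r₁: circular v_c1 = √(μ/r₁) = 46440 m/s; transfer-perihelion v_p = √[μ(2/r₁ − 1/a_t)] = 64120 m/s.
Δv₁ = v_p − v_c1 = 17680 m/s.
At r₂: circular v_c2 = √(μ/r₂) = 10290 m/s; transfer-aphelion v_a = √[μ(2/r₂ − 1/a_t)] = 3149 m/s.
Δv₂ = v_c2 − v_a = 7142 m/s.
Total Δv = Δv₁ + Δv₂ = 24820 m/s = 24.82 km/s.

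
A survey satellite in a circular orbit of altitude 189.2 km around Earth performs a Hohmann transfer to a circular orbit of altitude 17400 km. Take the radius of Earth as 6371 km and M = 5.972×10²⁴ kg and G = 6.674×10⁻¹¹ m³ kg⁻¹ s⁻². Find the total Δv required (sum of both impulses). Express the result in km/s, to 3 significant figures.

Δv_total ≈ 3.37 km/s

μ = GM = 6.674×10⁻¹¹ × 5.972×10²⁴ = 3.986×10¹⁴ m³/s².
r₁ = 6371 + 189.2 = 6560.2 km = 6.5602×10⁶ m.
r₂ = 6371 + 17400 = 23771 km = 2.3771×10⁷ m.
Transfer ellipse a_t = (r₁ + r₂)/2 = 1.517×10⁷ m.
At r₁: circular v_c1 = √(μ/r₁) = 7795 m/s; transfer-perigee v_p = √[μ(2/r₁ − 1/a_t)] = 9759 m/s.
Δv₁ = v_p − v_c1 = 1964 m/s.
At r₂: circular v_c2 = √(μ/r₂) = 4095 m/s; transfer-apogee v_a = √[μ(2/r₂ − 1/a_t)] = 2693 m/s.
Δv₂ = v_c2 − v_a = 1402 m/s.
Total Δv = Δv₁ + Δv₂ = 3366 m/s = 3.366 km/s.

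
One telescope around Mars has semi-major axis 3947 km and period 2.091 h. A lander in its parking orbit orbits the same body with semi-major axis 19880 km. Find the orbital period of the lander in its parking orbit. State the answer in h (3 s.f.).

Kepler's third law: T² ∝ a³, so T₂ = T₁ (a₂/a₁)^(3/2).
a₂/a₁ = 5.037, (a₂/a₁)^(3/2) = 11.30.
T₂ = 2.091 × 11.30 = 23.64 h.

T₂ ≈ 23.6 h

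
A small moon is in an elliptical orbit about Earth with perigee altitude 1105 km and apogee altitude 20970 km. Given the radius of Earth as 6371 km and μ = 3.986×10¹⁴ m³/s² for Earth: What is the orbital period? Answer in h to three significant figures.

T ≈ 6.35 h

r_p = 6371 + 1105 = 7476.0 km = 7.4760×10⁶ m.
r_a = 6371 + 20970 = 27341 km = 2.7341×10⁷ m.
Semi-major axis a = (r_p + r_a)/2 = (7476.0 + 27341)/2 = 17408 km = 1.741×10⁷ m.
By Kepler's third law T = 2π√(a³/μ) = 2π × 3.638×10³ = 2.286×10⁴ s.
= 6.350 h.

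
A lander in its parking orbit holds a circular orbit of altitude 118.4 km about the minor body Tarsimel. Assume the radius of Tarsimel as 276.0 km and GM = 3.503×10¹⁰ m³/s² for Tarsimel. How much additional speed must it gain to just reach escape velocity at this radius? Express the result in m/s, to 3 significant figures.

r = 276.0 + 118.4 = 394.40 km = 3.9440×10⁵ m.
Circular speed v_c = √(μ/r) = 298.0 m/s.
Escape speed v_esc = √(2μ/r) = √2 × v_c = 421.5 m/s.
Δv = v_esc − v_c = 123.4 m/s.

Δv ≈ 123 m/s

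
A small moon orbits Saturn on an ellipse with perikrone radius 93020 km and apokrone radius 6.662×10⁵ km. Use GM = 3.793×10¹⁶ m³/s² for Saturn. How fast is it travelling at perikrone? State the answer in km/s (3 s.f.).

v ≈ 26.8 km/s

Semi-major axis a = (r_p + r_a)/2 = 3.7961×10⁵ km = 3.796×10⁸ m.
Vis-viva: v² = μ(2/r − 1/a) = 3.793×10¹⁶ × (2.150×10⁻⁸ − 2.634×10⁻⁹) = 7.156×10⁸ m²/s².
v = 26750 m/s = 26.75 km/s.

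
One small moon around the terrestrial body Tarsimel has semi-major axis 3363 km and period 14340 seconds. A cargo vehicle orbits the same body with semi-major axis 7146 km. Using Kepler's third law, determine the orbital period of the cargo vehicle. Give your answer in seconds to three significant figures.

Kepler's third law: T² ∝ a³, so T₂ = T₁ (a₂/a₁)^(3/2).
a₂/a₁ = 2.125, (a₂/a₁)^(3/2) = 3.097.
T₂ = 14340 × 3.097 = 44420 seconds.

T₂ ≈ 44400 seconds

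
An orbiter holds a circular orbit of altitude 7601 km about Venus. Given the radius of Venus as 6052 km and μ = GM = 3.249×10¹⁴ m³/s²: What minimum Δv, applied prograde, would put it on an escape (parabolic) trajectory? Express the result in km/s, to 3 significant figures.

r = 6052 + 7601 = 13653 km = 1.3653×10⁷ m.
Circular speed v_c = √(μ/r) = 4878 m/s.
Escape speed v_esc = √(2μ/r) = √2 × v_c = 6899 m/s.
Δv = v_esc − v_c = 2021 m/s = 2.021 km/s.

Δv ≈ 2.02 km/s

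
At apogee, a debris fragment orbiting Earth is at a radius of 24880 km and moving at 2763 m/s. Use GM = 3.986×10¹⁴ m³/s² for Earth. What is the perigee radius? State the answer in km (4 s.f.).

r_a = 2.488×10⁷ m.
Specific energy ε = v²/2 − μ/r = -1.220×10⁷ J/kg, so a = −μ/(2ε) = 1.633×10⁷ m.
The apsides satisfy r_p + r_a = 2a, so the perigee radius is 2a − r_a = 7.782×10⁶ m = 7781.9 km.

perigee radius ≈ 7782 km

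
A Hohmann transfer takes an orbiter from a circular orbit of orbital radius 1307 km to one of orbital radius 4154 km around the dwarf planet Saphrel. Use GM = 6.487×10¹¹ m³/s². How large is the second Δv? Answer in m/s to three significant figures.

Δv ≈ 122 m/s

r₁ = 1307 km = 1.307×10⁶ m.
r₂ = 4154 km = 4.154×10⁶ m.
Transfer ellipse a_t = (r₁ + r₂)/2 = 2.730×10⁶ m.
At r₁: circular v_c1 = √(μ/r₁) = 704.5 m/s; transfer-periapsis v_p = √[μ(2/r₁ − 1/a_t)] = 869.0 m/s.
At r₂: circular v_c2 = √(μ/r₂) = 395.2 m/s; transfer-apoapsis v_a = √[μ(2/r₂ − 1/a_t)] = 273.4 m/s.
Δv₂ = v_c2 − v_a = 121.8 m/s.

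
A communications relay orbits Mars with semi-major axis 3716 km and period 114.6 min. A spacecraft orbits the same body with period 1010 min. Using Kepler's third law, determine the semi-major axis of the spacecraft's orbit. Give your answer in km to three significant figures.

Kepler's third law: a³ ∝ T², so a₂ = a₁ (T₂/T₁)^(2/3).
T₂/T₁ = 8.813, (T₂/T₁)^(2/3) = 4.267.
a₂ = 3716 × 4.267 = 15860 km.

a₂ ≈ 15900 km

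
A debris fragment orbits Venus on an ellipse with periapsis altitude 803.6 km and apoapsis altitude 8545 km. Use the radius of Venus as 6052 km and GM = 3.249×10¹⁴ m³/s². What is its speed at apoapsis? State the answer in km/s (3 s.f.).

r_p = 6052 + 803.6 = 6855.6 km = 6.8556×10⁶ m.
r_a = 6052 + 8545 = 14597 km = 1.4597×10⁷ m.
Semi-major axis a = (r_p + r_a)/2 = 10726 km = 1.073×10⁷ m.
Vis-viva: v² = μ(2/r − 1/a) = 3.249×10¹⁴ × (1.370×10⁻⁷ − 9.323×10⁻⁸) = 1.423×10⁷ m²/s².
v = 3772 m/s = 3.772 km/s.

v ≈ 3.77 km/s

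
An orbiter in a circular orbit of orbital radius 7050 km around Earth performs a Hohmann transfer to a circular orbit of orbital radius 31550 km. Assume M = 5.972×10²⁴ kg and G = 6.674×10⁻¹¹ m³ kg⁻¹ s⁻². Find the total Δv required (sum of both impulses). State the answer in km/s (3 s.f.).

Δv_total ≈ 3.50 km/s

μ = GM = 6.674×10⁻¹¹ × 5.972×10²⁴ = 3.986×10¹⁴ m³/s².
r₁ = 7050 km = 7.050×10⁶ m.
r₂ = 31550 km = 3.155×10⁷ m.
Transfer ellipse a_t = (r₁ + r₂)/2 = 1.930×10⁷ m.
At r₁: circular v_c1 = √(μ/r₁) = 7519 m/s; transfer-perigee v_p = √[μ(2/r₁ − 1/a_t)] = 9613 m/s.
Δv₁ = v_p − v_c1 = 2094 m/s.
At r₂: circular v_c2 = √(μ/r₂) = 3554 m/s; transfer-apogee v_a = √[μ(2/r₂ − 1/a_t)] = 2148 m/s.
Δv₂ = v_c2 − v_a = 1406 m/s.
Total Δv = Δv₁ + Δv₂ = 3501 m/s = 3.501 km/s.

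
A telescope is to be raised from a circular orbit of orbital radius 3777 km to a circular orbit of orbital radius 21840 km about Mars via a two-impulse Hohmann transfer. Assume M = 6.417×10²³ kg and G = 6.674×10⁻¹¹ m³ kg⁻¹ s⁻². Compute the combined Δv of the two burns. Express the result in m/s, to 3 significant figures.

μ = GM = 6.674×10⁻¹¹ × 6.417×10²³ = 4.283×10¹³ m³/s².
r₁ = 3777 km = 3.777×10⁶ m.
r₂ = 21840 km = 2.184×10⁷ m.
Transfer ellipse a_t = (r₁ + r₂)/2 = 1.281×10⁷ m.
At r₁: circular v_c1 = √(μ/r₁) = 3367 m/s; transfer-periapsis v_p = √[μ(2/r₁ − 1/a_t)] = 4397 m/s.
Δv₁ = v_p − v_c1 = 1030 m/s.
At r₂: circular v_c2 = √(μ/r₂) = 1400 m/s; transfer-apoapsis v_a = √[μ(2/r₂ − 1/a_t)] = 760.4 m/s.
Δv₂ = v_c2 − v_a = 639.9 m/s.
Total Δv = Δv₁ + Δv₂ = 1670 m/s.

Δv_total ≈ 1670 m/s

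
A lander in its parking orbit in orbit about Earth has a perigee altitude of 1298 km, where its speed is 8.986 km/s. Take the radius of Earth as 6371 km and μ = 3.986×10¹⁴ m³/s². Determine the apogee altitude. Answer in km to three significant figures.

r_p = 6371 + 1298 = 7669.0 km = 7.669×10⁶ m.
Specific energy ε = v²/2 − μ/r = -1.160×10⁷ J/kg, so a = −μ/(2ε) = 1.718×10⁷ m.
The apsides satisfy r_p + r_a = 2a, so the apogee radius is 2a − r_p = 2.669×10⁷ m = 26689 km.
Apogee altitude = 26689 − 6371 = 20318 km.

apogee altitude ≈ 20300 km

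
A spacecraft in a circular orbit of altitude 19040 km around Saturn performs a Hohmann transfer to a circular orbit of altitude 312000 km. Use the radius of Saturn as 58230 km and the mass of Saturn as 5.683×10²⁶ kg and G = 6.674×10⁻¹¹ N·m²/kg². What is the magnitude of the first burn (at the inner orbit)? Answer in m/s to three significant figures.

Δv ≈ 6340 m/s

μ = GM = 6.674×10⁻¹¹ × 5.683×10²⁶ = 3.793×10¹⁶ m³/s².
r₁ = 58230 + 19040 = 77270 km = 7.7270×10⁷ m.
r₂ = 58230 + 312000 = 370230 km = 3.7023×10⁸ m.
Transfer ellipse a_t = (r₁ + r₂)/2 = 2.238×10⁸ m.
At r₁: circular v_c1 = √(μ/r₁) = 22160 m/s; transfer-perikrone v_p = √[μ(2/r₁ − 1/a_t)] = 28500 m/s.
Δv₁ = v_p − v_c1 = 6344 m/s.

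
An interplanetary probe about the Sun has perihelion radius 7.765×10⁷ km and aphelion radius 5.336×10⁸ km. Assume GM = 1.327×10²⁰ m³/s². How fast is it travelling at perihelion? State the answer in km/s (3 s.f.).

Semi-major axis a = (r_p + r_a)/2 = 3.0562×10⁸ km = 3.056×10¹¹ m.
Vis-viva: v² = μ(2/r − 1/a) = 1.327×10²⁰ × (2.576×10⁻¹¹ − 3.272×10⁻¹²) = 2.984×10⁹ m²/s².
v = 54620 m/s = 54.62 km/s.

v ≈ 54.6 km/s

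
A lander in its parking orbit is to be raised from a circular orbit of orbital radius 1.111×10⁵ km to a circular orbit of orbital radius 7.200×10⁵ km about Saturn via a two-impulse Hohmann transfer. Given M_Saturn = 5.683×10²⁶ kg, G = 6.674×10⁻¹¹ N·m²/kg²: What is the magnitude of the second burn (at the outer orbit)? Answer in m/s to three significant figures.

μ = GM = 6.674×10⁻¹¹ × 5.683×10²⁶ = 3.793×10¹⁶ m³/s².
r₁ = 1.111×10⁵ km = 1.111×10⁸ m.
r₂ = 7.200×10⁵ km = 7.200×10⁸ m.
Transfer ellipse a_t = (r₁ + r₂)/2 = 4.156×10⁸ m.
At r₁: circular v_c1 = √(μ/r₁) = 18480 m/s; transfer-perikrone v_p = √[μ(2/r₁ − 1/a_t)] = 24320 m/s.
At r₂: circular v_c2 = √(μ/r₂) = 7258 m/s; transfer-apokrone v_a = √[μ(2/r₂ − 1/a_t)] = 3753 m/s.
Δv₂ = v_c2 − v_a = 3505 m/s.

Δv ≈ 3510 m/s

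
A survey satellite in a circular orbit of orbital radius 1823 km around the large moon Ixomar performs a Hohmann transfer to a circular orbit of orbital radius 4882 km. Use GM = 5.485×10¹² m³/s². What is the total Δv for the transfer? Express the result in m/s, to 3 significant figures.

r₁ = 1823 km = 1.823×10⁶ m.
r₂ = 4882 km = 4.882×10⁶ m.
Transfer ellipse a_t = (r₁ + r₂)/2 = 3.352×10⁶ m.
At r₁: circular v_c1 = √(μ/r₁) = 1735 m/s; transfer-periapsis v_p = √[μ(2/r₁ − 1/a_t)] = 2093 m/s.
Δv₁ = v_p − v_c1 = 358.6 m/s.
At r₂: circular v_c2 = √(μ/r₂) = 1060 m/s; transfer-apoapsis v_a = √[μ(2/r₂ − 1/a_t)] = 781.6 m/s.
Δv₂ = v_c2 − v_a = 278.3 m/s.
Total Δv = Δv₁ + Δv₂ = 636.9 m/s.

Δv_total ≈ 637 m/s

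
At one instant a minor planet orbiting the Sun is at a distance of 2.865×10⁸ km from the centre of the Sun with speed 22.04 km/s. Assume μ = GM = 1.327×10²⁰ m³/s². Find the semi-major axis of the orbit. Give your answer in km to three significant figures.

r = 2.865×10¹¹ m.
Specific orbital energy ε = v²/2 − μ/r = (22040)²/2 − 1.327×10²⁰/2.865×10¹¹ = -2.203×10⁸ J/kg.
Since ε = −μ/(2a), a = −μ/(2ε) = 3.012×10¹¹ m = 3.0119×10⁸ km.

a ≈ 3.01×10⁸ km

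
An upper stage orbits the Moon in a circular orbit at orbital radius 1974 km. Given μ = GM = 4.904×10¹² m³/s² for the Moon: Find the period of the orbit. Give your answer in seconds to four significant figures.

T ≈ 7869 seconds

r = 1974 km = 1.974×10⁶ m.
Kepler's third law: T = 2π√(r³/μ) = 2π√((1.974×10⁶)³ / 4.904×10¹²).
r³/μ = 1.569×10⁶ s², so T = 2π × 1.252×10³ = 7.869×10³ s.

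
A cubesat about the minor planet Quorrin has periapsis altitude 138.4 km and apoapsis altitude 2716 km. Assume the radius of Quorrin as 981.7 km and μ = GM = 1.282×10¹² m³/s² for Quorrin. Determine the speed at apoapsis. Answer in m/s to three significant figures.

v ≈ 402 m/s

r_p = 981.7 + 138.4 = 1120.1 km = 1.1201×10⁶ m.
r_a = 981.7 + 2716 = 3697.7 km = 3.6977×10⁶ m.
Semi-major axis a = (r_p + r_a)/2 = 2408.9 km = 2.409×10⁶ m.
Vis-viva: v² = μ(2/r − 1/a) = 1.282×10¹² × (5.409×10⁻⁷ − 4.151×10⁻⁷) = 1.612×10⁵ m²/s².
v = 401.5 m/s.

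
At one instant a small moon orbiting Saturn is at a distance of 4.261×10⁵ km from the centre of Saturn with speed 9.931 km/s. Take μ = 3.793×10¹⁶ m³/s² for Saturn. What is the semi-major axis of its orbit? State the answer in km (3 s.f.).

r = 4.261×10⁸ m.
Specific orbital energy ε = v²/2 − μ/r = (9931)²/2 − 3.793×10¹⁶/4.261×10⁸ = -3.970×10⁷ J/kg.
Since ε = −μ/(2a), a = −μ/(2ε) = 4.777×10⁸ m = 4.7766×10⁵ km.

a ≈ 4.78×10⁵ km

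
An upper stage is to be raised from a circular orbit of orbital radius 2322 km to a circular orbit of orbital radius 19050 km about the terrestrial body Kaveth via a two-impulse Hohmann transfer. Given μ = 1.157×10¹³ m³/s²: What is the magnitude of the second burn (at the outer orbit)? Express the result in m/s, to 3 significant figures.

Δv ≈ 416 m/s

r₁ = 2322 km = 2.322×10⁶ m.
r₂ = 19050 km = 1.905×10⁷ m.
Transfer ellipse a_t = (r₁ + r₂)/2 = 1.069×10⁷ m.
At r₁: circular v_c1 = √(μ/r₁) = 2232 m/s; transfer-periapsis v_p = √[μ(2/r₁ − 1/a_t)] = 2980 m/s.
At r₂: circular v_c2 = √(μ/r₂) = 779.3 m/s; transfer-apoapsis v_a = √[μ(2/r₂ − 1/a_t)] = 363.3 m/s.
Δv₂ = v_c2 − v_a = 416.0 m/s.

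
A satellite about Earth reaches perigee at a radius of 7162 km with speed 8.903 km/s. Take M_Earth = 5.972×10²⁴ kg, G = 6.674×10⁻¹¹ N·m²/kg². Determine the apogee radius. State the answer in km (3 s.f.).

apogee radius ≈ 17700 km

μ = GM = 6.674×10⁻¹¹ × 5.972×10²⁴ = 3.986×10¹⁴ m³/s².
r_p = 7.162×10⁶ m.
Specific energy ε = v²/2 − μ/r = -1.602×10⁷ J/kg, so a = −μ/(2ε) = 1.244×10⁷ m.
The apsides satisfy r_p + r_a = 2a, so the apogee radius is 2a − r_p = 1.772×10⁷ m = 17719 km.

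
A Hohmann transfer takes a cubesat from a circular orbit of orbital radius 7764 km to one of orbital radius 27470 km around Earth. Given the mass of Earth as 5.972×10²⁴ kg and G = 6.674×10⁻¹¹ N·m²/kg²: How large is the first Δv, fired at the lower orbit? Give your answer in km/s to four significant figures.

μ = GM = 6.674×10⁻¹¹ × 5.972×10²⁴ = 3.986×10¹⁴ m³/s².
r₁ = 7764 km = 7.764×10⁶ m.
r₂ = 27470 km = 2.747×10⁷ m.
Transfer ellipse a_t = (r₁ + r₂)/2 = 1.762×10⁷ m.
At r₁: circular v_c1 = √(μ/r₁) = 7165 m/s; transfer-perigee v_p = √[μ(2/r₁ − 1/a_t)] = 8947 m/s.
Δv₁ = v_p − v_c1 = 1782 m/s.
= 1.782 km/s.

Δv ≈ 1.782 km/s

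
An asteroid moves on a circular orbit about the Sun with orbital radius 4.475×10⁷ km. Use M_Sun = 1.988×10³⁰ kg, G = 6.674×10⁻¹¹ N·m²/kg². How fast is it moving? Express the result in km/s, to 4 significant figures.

v ≈ 54.45 km/s

μ = GM = 6.674×10⁻¹¹ × 1.988×10³⁰ = 1.327×10²⁰ m³/s².
r = 4.475×10⁷ km = 4.475×10¹⁰ m.
For a circular orbit v = √(μ/r) = √(1.327×10²⁰ / 4.475×10¹⁰) = √(2.965×10⁹) = 54450 m/s.
That is 54.45 km/s.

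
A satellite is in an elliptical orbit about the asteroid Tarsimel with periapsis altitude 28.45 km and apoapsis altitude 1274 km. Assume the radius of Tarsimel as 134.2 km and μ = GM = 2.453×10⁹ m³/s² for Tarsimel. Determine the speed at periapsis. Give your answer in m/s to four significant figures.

r_p = 134.2 + 28.45 = 162.65 km = 1.6265×10⁵ m.
r_a = 134.2 + 1274 = 1408.2 km = 1.4082×10⁶ m.
Semi-major axis a = (r_p + r_a)/2 = 785.42 km = 7.854×10⁵ m.
Vis-viva: v² = μ(2/r − 1/a) = 2.453×10⁹ × (1.230×10⁻⁵ − 1.273×10⁻⁶) = 2.704×10⁴ m²/s².
v = 164.4 m/s.

v ≈ 164.4 m/s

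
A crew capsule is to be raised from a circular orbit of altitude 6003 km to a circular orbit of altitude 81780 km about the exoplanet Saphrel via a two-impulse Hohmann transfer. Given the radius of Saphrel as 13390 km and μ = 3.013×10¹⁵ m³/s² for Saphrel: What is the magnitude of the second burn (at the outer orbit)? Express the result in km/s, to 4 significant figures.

Δv ≈ 2.353 km/s

r₁ = 13390 + 6003 = 19393 km = 1.9393×10⁷ m.
r₂ = 13390 + 81780 = 95170 km = 9.5170×10⁷ m.
Transfer ellipse a_t = (r₁ + r₂)/2 = 5.728×10⁷ m.
At r₁: circular v_c1 = √(μ/r₁) = 12460 m/s; transfer-periapsis v_p = √[μ(2/r₁ − 1/a_t)] = 16070 m/s.
At r₂: circular v_c2 = √(μ/r₂) = 5627 m/s; transfer-apoapsis v_a = √[μ(2/r₂ − 1/a_t)] = 3274 m/s.
Δv₂ = v_c2 − v_a = 2353 m/s.
= 2.353 km/s.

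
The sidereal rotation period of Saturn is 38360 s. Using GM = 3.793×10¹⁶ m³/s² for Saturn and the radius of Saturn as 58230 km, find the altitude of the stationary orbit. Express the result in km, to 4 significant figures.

A synchronous orbit has period T, so by Kepler's third law a = (μT²/4π²)^(1/3).
μT²/4π² = 3.793×10¹⁶ × (3.836×10⁴)² / 39.48 = 1.414×10²⁴ m³.
a = 1.122×10⁸ m = 1.1223×10⁵ km.
Altitude h = a − R = 1.1223×10⁵ − 58230 = 54005 km.

h_sync ≈ 54000 km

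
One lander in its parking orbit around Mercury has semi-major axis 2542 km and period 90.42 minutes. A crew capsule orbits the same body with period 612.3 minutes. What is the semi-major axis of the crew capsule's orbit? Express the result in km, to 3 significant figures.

a₂ ≈ 9100 km

Kepler's third law: a³ ∝ T², so a₂ = a₁ (T₂/T₁)^(2/3).
T₂/T₁ = 6.772, (T₂/T₁)^(2/3) = 3.579.
a₂ = 2542 × 3.579 = 9099 km.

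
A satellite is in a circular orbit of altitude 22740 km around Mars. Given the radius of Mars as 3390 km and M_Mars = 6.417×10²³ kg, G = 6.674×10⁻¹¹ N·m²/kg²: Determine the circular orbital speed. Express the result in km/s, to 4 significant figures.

v ≈ 1.280 km/s

μ = GM = 6.674×10⁻¹¹ × 6.417×10²³ = 4.283×10¹³ m³/s².
r = 3390 + 22740 = 26130 km = 2.6130×10⁷ m.
For a circular orbit v = √(μ/r) = √(4.283×10¹³ / 2.613×10⁷) = √(1.639×10⁶) = 1280 m/s.
That is 1.280 km/s.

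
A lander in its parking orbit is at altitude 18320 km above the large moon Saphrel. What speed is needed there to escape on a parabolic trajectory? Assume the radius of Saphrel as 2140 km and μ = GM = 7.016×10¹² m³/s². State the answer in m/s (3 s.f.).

r = 2140 + 18320 = 20460 km = 2.0460×10⁷ m.
Escape speed v_esc = √(2μ/r) = √(2 × 7.016×10¹² / 2.046×10⁷) = √(6.858×10⁵) = 828.1 m/s.

v_esc ≈ 828 m/s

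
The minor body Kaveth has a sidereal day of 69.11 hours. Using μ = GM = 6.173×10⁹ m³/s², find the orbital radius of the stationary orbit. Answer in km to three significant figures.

T = 69.11 hours = 2.488×10⁵ s.
A synchronous orbit has period T, so by Kepler's third law a = (μT²/4π²)^(1/3).
μT²/4π² = 6.173×10⁹ × (2.488×10⁵)² / 39.48 = 9.679×10¹⁸ m³.
a = 2.131×10⁶ m = 2131.1 km.

r_sync ≈ 2130 km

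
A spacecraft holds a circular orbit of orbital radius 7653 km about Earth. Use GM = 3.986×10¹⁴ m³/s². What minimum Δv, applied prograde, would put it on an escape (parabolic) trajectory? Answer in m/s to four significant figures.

r = 7653 km = 7.653×10⁶ m.
Circular speed v_c = √(μ/r) = 7217 m/s.
Escape speed v_esc = √(2μ/r) = √2 × v_c = 10210 m/s.
Δv = v_esc − v_c = 2989 m/s.

Δv ≈ 2989 m/s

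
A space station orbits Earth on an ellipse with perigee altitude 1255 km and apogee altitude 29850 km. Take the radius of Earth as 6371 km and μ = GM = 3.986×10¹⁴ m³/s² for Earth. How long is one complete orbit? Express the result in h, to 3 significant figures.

T ≈ 8.97 h

r_p = 6371 + 1255 = 7626.0 km = 7.6260×10⁶ m.
r_a = 6371 + 29850 = 36221 km = 3.6221×10⁷ m.
Semi-major axis a = (r_p + r_a)/2 = (7626.0 + 36221)/2 = 21924 km = 2.192×10⁷ m.
By Kepler's third law T = 2π√(a³/μ) = 2π × 5.142×10³ = 3.231×10⁴ s.
= 8.974 h.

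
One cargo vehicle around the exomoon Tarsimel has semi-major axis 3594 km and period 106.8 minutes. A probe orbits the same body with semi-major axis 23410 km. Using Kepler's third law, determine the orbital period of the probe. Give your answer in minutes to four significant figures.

Kepler's third law: T² ∝ a³, so T₂ = T₁ (a₂/a₁)^(3/2).
a₂/a₁ = 6.514, (a₂/a₁)^(3/2) = 16.62.
T₂ = 106.8 × 16.62 = 1775 minutes.

T₂ ≈ 1775 minutes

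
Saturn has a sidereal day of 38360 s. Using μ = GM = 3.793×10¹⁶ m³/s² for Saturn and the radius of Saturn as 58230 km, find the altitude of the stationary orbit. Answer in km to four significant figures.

h_sync ≈ 54000 km

A synchronous orbit has period T, so by Kepler's third law a = (μT²/4π²)^(1/3).
μT²/4π² = 3.793×10¹⁶ × (3.836×10⁴)² / 39.48 = 1.414×10²⁴ m³.
a = 1.122×10⁸ m = 1.1223×10⁵ km.
Altitude h = a − R = 1.1223×10⁵ − 58230 = 54005 km.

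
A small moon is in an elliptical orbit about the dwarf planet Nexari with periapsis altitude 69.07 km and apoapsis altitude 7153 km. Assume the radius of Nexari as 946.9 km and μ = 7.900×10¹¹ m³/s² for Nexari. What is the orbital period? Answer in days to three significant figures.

r_p = 946.9 + 69.07 = 1016.0 km = 1.0160×10⁶ m.
r_a = 946.9 + 7153 = 8099.9 km = 8.0999×10⁶ m.
Semi-major axis a = (r_p + r_a)/2 = (1016.0 + 8099.9)/2 = 4557.9 km = 4.558×10⁶ m.
By Kepler's third law T = 2π√(a³/μ) = 2π × 1.095×10⁴ = 6.879×10⁴ s.
= 0.7962 days.

T ≈ 0.796 days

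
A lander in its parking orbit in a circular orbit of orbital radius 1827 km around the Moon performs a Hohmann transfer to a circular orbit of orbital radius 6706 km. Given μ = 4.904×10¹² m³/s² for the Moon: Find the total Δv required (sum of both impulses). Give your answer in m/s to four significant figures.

Δv_total ≈ 711.2 m/s

r₁ = 1827 km = 1.827×10⁶ m.
r₂ = 6706 km = 6.706×10⁶ m.
Transfer ellipse a_t = (r₁ + r₂)/2 = 4.266×10⁶ m.
At r₁: circular v_c1 = √(μ/r₁) = 1638 m/s; transfer-perilune v_p = √[μ(2/r₁ − 1/a_t)] = 2054 m/s.
Δv₁ = v_p − v_c1 = 415.7 m/s.
At r₂: circular v_c2 = √(μ/r₂) = 855.2 m/s; transfer-apolune v_a = √[μ(2/r₂ − 1/a_t)] = 559.6 m/s.
Δv₂ = v_c2 − v_a = 295.6 m/s.
Total Δv = Δv₁ + Δv₂ = 711.2 m/s.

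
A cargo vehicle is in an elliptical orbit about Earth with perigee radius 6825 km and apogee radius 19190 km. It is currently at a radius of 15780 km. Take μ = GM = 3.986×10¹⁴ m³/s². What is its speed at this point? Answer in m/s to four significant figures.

Semi-major axis a = (r_p + r_a)/2 = 13008 km = 1.301×10⁷ m.
Vis-viva: v² = μ(2/r − 1/a) = 3.986×10¹⁴ × (1.267×10⁻⁷ − 7.688×10⁻⁸) = 1.988×10⁷ m²/s².
v = 4458 m/s.

v ≈ 4458 m/s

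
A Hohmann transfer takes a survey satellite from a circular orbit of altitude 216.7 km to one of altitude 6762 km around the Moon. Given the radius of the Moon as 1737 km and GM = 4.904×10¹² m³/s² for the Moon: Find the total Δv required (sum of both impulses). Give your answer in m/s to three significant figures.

Δv_total ≈ 731 m/s

r₁ = 1737 + 216.7 = 1953.7 km = 1.9537×10⁶ m.
r₂ = 1737 + 6762 = 8499.0 km = 8.4990×10⁶ m.
Transfer ellipse a_t = (r₁ + r₂)/2 = 5.226×10⁶ m.
At r₁: circular v_c1 = √(μ/r₁) = 1584 m/s; transfer-perilune v_p = √[μ(2/r₁ − 1/a_t)] = 2020 m/s.
Δv₁ = v_p − v_c1 = 436.0 m/s.
At r₂: circular v_c2 = √(μ/r₂) = 759.6 m/s; transfer-apolune v_a = √[μ(2/r₂ − 1/a_t)] = 464.4 m/s.
Δv₂ = v_c2 − v_a = 295.2 m/s.
Total Δv = Δv₁ + Δv₂ = 731.2 m/s.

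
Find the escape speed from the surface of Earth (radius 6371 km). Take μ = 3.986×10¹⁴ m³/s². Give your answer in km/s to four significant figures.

v_esc ≈ 11.19 km/s

r = R = 6.371×10⁶ m.
Escape speed v_esc = √(2μ/r) = √(2 × 3.986×10¹⁴ / 6.371×10⁶) = √(1.251×10⁸) = 11190 m/s.
= 11.19 km/s.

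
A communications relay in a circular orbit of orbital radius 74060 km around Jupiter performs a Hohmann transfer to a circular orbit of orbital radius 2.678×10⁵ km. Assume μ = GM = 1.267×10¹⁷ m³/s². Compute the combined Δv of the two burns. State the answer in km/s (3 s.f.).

r₁ = 74060 km = 7.406×10⁷ m.
r₂ = 2.678×10⁵ km = 2.678×10⁸ m.
Transfer ellipse a_t = (r₁ + r₂)/2 = 1.709×10⁸ m.
At r₁: circular v_c1 = √(μ/r₁) = 41360 m/s; transfer-perijove v_p = √[μ(2/r₁ − 1/a_t)] = 51770 m/s.
Δv₁ = v_p − v_c1 = 10410 m/s.
At r₂: circular v_c2 = √(μ/r₂) = 21750 m/s; transfer-apojove v_a = √[μ(2/r₂ − 1/a_t)] = 14320 m/s.
Δv₂ = v_c2 − v_a = 7434 m/s.
Total Δv = Δv₁ + Δv₂ = 17840 m/s = 17.84 km/s.

Δv_total ≈ 17.8 km/s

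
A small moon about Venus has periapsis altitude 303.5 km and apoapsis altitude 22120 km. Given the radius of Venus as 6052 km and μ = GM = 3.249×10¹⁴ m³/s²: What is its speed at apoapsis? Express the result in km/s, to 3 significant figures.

r_p = 6052 + 303.5 = 6355.5 km = 6.3555×10⁶ m.
r_a = 6052 + 22120 = 28172 km = 2.8172×10⁷ m.
Semi-major axis a = (r_p + r_a)/2 = 17264 km = 1.726×10⁷ m.
Vis-viva: v² = μ(2/r − 1/a) = 3.249×10¹⁴ × (7.099×10⁻⁸ − 5.792×10⁻⁸) = 4.246×10⁶ m²/s².
v = 2061 m/s = 2.061 km/s.

v ≈ 2.06 km/s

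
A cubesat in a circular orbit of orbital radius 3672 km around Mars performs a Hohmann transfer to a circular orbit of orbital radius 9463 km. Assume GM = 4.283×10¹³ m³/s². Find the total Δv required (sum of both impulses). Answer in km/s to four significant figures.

Δv_total ≈ 1.221 km/s

r₁ = 3672 km = 3.672×10⁶ m.
r₂ = 9463 km = 9.463×10⁶ m.
Transfer ellipse a_t = (r₁ + r₂)/2 = 6.568×10⁶ m.
At r₁: circular v_c1 = √(μ/r₁) = 3415 m/s; transfer-periapsis v_p = √[μ(2/r₁ − 1/a_t)] = 4100 m/s.
Δv₁ = v_p − v_c1 = 684.3 m/s.
At r₂: circular v_c2 = √(μ/r₂) = 2127 m/s; transfer-apoapsis v_a = √[μ(2/r₂ − 1/a_t)] = 1591 m/s.
Δv₂ = v_c2 − v_a = 536.7 m/s.
Total Δv = Δv₁ + Δv₂ = 1221 m/s = 1.221 km/s.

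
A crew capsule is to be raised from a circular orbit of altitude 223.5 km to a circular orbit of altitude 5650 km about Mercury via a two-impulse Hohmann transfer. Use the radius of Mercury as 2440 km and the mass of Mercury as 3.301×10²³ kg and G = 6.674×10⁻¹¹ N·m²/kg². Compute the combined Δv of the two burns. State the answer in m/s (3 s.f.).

Δv_total ≈ 1140 m/s

μ = GM = 6.674×10⁻¹¹ × 3.301×10²³ = 2.203×10¹³ m³/s².
r₁ = 2440 + 223.5 = 2663.5 km = 2.6635×10⁶ m.
r₂ = 2440 + 5650 = 8090.0 km = 8.0900×10⁶ m.
Transfer ellipse a_t = (r₁ + r₂)/2 = 5.377×10⁶ m.
At r₁: circular v_c1 = √(μ/r₁) = 2876 m/s; transfer-periherm v_p = √[μ(2/r₁ − 1/a_t)] = 3528 m/s.
Δv₁ = v_p − v_c1 = 651.8 m/s.
At r₂: circular v_c2 = √(μ/r₂) = 1650 m/s; transfer-apoherm v_a = √[μ(2/r₂ − 1/a_t)] = 1161 m/s.
Δv₂ = v_c2 − v_a = 488.7 m/s.
Total Δv = Δv₁ + Δv₂ = 1141 m/s.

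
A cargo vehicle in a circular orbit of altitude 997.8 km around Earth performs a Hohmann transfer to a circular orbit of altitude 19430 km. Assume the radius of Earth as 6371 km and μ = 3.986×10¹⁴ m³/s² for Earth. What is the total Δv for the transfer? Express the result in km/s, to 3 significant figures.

Δv_total ≈ 3.13 km/s

r₁ = 6371 + 997.8 = 7368.8 km = 7.3688×10⁶ m.
r₂ = 6371 + 19430 = 25801 km = 2.5801×10⁷ m.
Transfer ellipse a_t = (r₁ + r₂)/2 = 1.658×10⁷ m.
At r₁: circular v_c1 = √(μ/r₁) = 7355 m/s; transfer-perigee v_p = √[μ(2/r₁ − 1/a_t)] = 9173 m/s.
Δv₁ = v_p − v_c1 = 1819 m/s.
At r₂: circular v_c2 = √(μ/r₂) = 3931 m/s; transfer-apogee v_a = √[μ(2/r₂ − 1/a_t)] = 2620 m/s.
Δv₂ = v_c2 − v_a = 1311 m/s.
Total Δv = Δv₁ + Δv₂ = 3129 m/s = 3.129 km/s.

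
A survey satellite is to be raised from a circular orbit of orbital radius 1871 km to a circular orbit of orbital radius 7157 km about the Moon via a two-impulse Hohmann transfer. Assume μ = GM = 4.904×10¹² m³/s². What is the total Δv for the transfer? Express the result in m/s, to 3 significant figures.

r₁ = 1871 km = 1.871×10⁶ m.
r₂ = 7157 km = 7.157×10⁶ m.
Transfer ellipse a_t = (r₁ + r₂)/2 = 4.514×10⁶ m.
At r₁: circular v_c1 = √(μ/r₁) = 1619 m/s; transfer-perilune v_p = √[μ(2/r₁ − 1/a_t)] = 2039 m/s.
Δv₁ = v_p − v_c1 = 419.6 m/s.
At r₂: circular v_c2 = √(μ/r₂) = 827.8 m/s; transfer-apolune v_a = √[μ(2/r₂ − 1/a_t)] = 532.9 m/s.
Δv₂ = v_c2 − v_a = 294.8 m/s.
Total Δv = Δv₁ + Δv₂ = 714.4 m/s.

Δv_total ≈ 714 m/s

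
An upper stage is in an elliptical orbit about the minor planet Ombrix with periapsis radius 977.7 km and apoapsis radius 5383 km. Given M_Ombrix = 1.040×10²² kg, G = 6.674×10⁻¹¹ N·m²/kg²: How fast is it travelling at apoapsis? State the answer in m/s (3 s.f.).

μ = GM = 6.674×10⁻¹¹ × 1.040×10²² = 6.941×10¹¹ m³/s².
Semi-major axis a = (r_p + r_a)/2 = 3180.3 km = 3.180×10⁶ m.
Vis-viva: v² = μ(2/r − 1/a) = 6.941×10¹¹ × (3.715×10⁻⁷ − 3.144×10⁻⁷) = 3.964×10⁴ m²/s².
v = 199.1 m/s.

v ≈ 199 m/s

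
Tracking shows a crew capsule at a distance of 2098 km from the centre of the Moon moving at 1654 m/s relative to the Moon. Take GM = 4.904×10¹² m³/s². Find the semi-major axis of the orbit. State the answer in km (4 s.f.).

a ≈ 2529 km

r = 2.098×10⁶ m.
Vis-viva rearranged: 1/a = 2/r − v²/μ = 9.533×10⁻⁷ − 5.579×10⁻⁷ = 3.954×10⁻⁷ m⁻¹.
a = 2.529×10⁶ m = 2528.9 km.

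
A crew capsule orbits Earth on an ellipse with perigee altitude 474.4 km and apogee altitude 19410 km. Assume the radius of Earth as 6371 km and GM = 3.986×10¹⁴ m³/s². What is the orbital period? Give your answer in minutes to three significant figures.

r_p = 6371 + 474.4 = 6845.4 km = 6.8454×10⁶ m.
r_a = 6371 + 19410 = 25781 km = 2.5781×10⁷ m.
Semi-major axis a = (r_p + r_a)/2 = (6845.4 + 25781)/2 = 16313 km = 1.631×10⁷ m.
By Kepler's third law T = 2π√(a³/μ) = 2π × 3.300×10³ = 2.074×10⁴ s.
= 345.6 minutes.

T ≈ 346 minutes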